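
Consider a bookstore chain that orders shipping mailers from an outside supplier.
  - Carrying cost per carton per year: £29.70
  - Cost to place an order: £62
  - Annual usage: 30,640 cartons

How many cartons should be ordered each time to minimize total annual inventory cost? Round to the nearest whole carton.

Optimal lot size Q* = (2 × 30,640 × £62 / £29.7)^½ ≈ 357.67

358 cartons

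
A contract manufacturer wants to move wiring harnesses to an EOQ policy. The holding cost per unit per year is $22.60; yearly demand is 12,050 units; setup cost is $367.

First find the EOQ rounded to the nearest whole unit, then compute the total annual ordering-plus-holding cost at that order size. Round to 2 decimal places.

$14,138.26

Optimal lot size Q* = (2 × 12,050 × $367 / $22.6)^½ ≈ 625.59 → Q = 626 units
Orders/yr = 12,050/626 = 19.249; ordering cost = 19.249 × $367 = $7,064.46
Average inventory = 626/2 = 313; holding cost = 313 × $22.6 = $7,073.80
Total = $7,064.46 + $7,073.80 = $14,138.26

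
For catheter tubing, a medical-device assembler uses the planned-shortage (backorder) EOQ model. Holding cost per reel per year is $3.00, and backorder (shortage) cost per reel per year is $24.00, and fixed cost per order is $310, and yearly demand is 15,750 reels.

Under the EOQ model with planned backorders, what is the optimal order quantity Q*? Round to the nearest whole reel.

1,914 reels

Basic EOQ = √(2·15,750·310/3) = 1,804.162
Backorder adjustment √((H+b)/b) = √((3+24)/24) = 1.0607
Q* = 1,804.162 × 1.0607 ≈ 1,913.60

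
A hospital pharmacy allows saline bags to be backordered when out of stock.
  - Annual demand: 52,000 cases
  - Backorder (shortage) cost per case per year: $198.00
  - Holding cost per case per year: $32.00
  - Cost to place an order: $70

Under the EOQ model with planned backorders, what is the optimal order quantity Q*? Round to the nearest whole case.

Basic EOQ = √(2·52,000·70/32) = 476.970
Backorder adjustment √((H+b)/b) = √((32+198)/198) = 1.0778
Q* = 476.970 × 1.0778 ≈ 514.07

514 cases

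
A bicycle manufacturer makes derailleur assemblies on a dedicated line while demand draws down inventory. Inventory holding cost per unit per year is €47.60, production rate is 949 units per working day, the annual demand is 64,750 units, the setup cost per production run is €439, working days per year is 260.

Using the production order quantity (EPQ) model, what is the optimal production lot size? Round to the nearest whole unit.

1,273 units

d = 64,750/260 = 249.0385 units/day;  effective holding cost H(1 − d/p) = 47.6·(1 − 249.0385/949) = 35.10871
Q* = √(2DS / H_eff) = √(2·64,750·439 / 35.10871) ≈ 1,272.51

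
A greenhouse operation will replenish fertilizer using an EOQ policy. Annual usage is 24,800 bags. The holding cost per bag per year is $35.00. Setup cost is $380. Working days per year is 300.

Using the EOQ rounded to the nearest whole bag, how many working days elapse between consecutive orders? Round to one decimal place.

2DS/H = 2·24,800·380/35 = 538,514.29
EOQ = √538,514.29 ≈ 733.84 → Q = 734 bags
Days between orders = 300 / (D/Q) = 300 / 33.787 ≈ 8.879

8.9 days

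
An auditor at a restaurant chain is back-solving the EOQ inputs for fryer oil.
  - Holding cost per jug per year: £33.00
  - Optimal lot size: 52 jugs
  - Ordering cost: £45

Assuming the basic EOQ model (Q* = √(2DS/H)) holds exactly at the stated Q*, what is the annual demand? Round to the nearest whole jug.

991 jugs per year

From Q* = √(2DS/H) ⇒ Q*² = 2DS/H.
D = Q²H / (2S) = 52² × 33 / (2 × 45) = 991.47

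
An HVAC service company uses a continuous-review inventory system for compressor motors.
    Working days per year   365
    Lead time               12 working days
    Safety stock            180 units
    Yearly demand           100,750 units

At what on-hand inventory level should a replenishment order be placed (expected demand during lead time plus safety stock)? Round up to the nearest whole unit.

3,493 units

Daily demand d = 100,750 / 365 = 276.027 units/day
Demand during lead time = 276.027 × 12 = 3,312.33
Reorder point = 3,312.33 + 180 = 3,492.33 → round up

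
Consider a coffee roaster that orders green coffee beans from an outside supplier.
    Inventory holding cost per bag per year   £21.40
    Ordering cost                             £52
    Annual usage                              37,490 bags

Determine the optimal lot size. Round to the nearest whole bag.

427 bags

EOQ = √(2DS/H) = √(2 × 37,490 × 52 / 21.4)
    = √(182,194.39) ≈ 426.84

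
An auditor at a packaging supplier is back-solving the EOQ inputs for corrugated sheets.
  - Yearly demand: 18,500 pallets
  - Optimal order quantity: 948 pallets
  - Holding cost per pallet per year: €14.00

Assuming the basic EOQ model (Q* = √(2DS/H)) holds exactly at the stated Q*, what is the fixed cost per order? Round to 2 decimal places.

€340.05

From Q* = √(2DS/H) ⇒ Q*² = 2DS/H.
S = Q²H / (2D) = 948² × 14 / (2 × 18,500) = 340.0502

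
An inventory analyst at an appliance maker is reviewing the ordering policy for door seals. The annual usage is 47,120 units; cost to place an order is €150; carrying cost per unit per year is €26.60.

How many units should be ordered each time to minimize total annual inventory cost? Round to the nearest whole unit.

Optimal lot size Q* = (2 × 47,120 × €150 / €26.6)^½ ≈ 728.99

729 units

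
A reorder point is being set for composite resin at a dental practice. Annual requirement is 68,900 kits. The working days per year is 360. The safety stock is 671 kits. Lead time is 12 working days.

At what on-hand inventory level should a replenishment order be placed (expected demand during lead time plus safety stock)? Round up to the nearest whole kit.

2,968 kits

Daily demand d = 68,900 / 360 = 191.389 kits/day
Demand during lead time = 191.389 × 12 = 2,296.67
Reorder point = 2,296.67 + 671 = 2,967.67 → round up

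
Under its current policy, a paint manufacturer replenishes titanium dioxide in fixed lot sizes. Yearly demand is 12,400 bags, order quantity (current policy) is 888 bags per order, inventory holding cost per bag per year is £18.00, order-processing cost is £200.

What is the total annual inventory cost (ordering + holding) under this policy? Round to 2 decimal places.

Ordering: D/Q × S = 12,400/888 × £200 = £2,792.79
Holding:  Q/2 × H = 888/2 × £18 = £7,992.00
Total = £2,792.79 + £7,992.00 = £10,784.79

£10,784.79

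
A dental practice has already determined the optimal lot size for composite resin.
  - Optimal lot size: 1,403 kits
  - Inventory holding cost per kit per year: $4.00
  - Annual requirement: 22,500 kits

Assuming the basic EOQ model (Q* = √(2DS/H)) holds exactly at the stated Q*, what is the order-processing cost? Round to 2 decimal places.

EOQ relation: Q² = 2DS/H, so rearrange for the unknown.
S = Q²H / (2D) = 1,403² × 4 / (2 × 22,500) = 174.9697

$174.97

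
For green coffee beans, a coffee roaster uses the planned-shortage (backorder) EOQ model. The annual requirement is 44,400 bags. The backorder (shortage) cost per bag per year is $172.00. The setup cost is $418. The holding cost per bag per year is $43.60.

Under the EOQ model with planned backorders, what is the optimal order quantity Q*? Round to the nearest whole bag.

Q* = √(2DS/H) · √((H + b)/b)
   = √(2 × 44,400 × 418 / 43.6) · √((43.6 + 172) / 172)
   = 922.681 × 1.1196 ≈ 1,033.03

1,033 bags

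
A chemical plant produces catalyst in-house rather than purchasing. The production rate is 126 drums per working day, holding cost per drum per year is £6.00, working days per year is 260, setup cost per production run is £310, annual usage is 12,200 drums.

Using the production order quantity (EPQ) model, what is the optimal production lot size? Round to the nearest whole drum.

Daily demand d = 12,200/260 = 46.923; p = 126; 1 − d/p = 0.62759
EPQ = √(2DS / (H(1 − d/p)))
    = √(2 × 12,200 × 310 / (6 × 0.62759)) ≈ 1,417.30

1,417 drums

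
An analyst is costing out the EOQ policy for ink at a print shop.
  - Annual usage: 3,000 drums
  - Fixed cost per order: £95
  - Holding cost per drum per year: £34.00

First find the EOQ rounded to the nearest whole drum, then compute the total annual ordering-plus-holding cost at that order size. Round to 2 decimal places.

£4,402.30

2DS/H = 2·3,000·95/34 = 16,764.71
EOQ = √16,764.71 ≈ 129.48 → Q = 129 drums
Orders/yr = 3,000/129 = 23.256; ordering cost = 23.256 × £95 = £2,209.30
Average inventory = 129/2 = 64.5; holding cost = 64.5 × £34 = £2,193.00
Total = £2,209.30 + £2,193.00 = £4,402.30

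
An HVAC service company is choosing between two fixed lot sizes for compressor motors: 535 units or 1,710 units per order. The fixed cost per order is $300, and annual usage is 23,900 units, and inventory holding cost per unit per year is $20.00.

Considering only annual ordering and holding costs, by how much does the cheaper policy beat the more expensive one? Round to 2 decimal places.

TC(Q) = (D/Q)S + (Q/2)H
TC(535) = (23,900/535)×300 + (535/2)×20 = $18,751.87
TC(1,710) = (23,900/1,710)×300 + (1,710/2)×20 = $21,292.98
|ΔTC| = |$18,751.87 − $21,292.98| = $2,541.11

$2,541.11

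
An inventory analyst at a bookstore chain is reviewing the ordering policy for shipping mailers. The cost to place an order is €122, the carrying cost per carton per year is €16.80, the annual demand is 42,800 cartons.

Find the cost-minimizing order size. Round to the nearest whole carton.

Optimal lot size Q* = (2 × 42,800 × €122 / €16.8)^½ ≈ 788.43

788 cartons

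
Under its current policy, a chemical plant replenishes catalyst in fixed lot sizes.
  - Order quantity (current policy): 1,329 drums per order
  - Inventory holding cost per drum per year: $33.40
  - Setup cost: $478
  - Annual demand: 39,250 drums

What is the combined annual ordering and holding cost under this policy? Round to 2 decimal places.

$36,311.31

Annual ordering cost = (D/Q)·S = (39,250/1,329) × 478 = $14,117.01
Annual holding cost  = (Q/2)·H = (1,329/2) × 33.4 = $22,194.30
Total = $14,117.01 + $22,194.30 = $36,311.31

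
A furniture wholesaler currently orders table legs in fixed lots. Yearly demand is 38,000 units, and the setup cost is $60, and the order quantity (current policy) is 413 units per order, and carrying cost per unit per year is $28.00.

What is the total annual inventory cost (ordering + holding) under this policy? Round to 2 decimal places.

$11,302.58

Annual ordering cost = (D/Q)·S = (38,000/413) × 60 = $5,520.58
Annual holding cost  = (Q/2)·H = (413/2) × 28 = $5,782.00
Total = $5,520.58 + $5,782.00 = $11,302.58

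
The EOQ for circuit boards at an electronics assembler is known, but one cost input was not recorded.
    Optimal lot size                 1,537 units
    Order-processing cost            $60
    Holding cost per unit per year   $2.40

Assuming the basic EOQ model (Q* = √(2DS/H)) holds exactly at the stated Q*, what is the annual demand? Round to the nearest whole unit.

47,247 units per year

Since Q* = (2DS/H)^½, squaring gives Q*²·H = 2DS.
D = Q²H / (2S) = 1,537² × 2.4 / (2 × 60) = 47,247.38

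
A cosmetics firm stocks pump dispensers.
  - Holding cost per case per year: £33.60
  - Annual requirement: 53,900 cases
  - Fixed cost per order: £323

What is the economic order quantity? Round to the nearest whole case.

Optimal lot size Q* = (2 × 53,900 × £323 / £33.6)^½ ≈ 1,017.98

1,018 cases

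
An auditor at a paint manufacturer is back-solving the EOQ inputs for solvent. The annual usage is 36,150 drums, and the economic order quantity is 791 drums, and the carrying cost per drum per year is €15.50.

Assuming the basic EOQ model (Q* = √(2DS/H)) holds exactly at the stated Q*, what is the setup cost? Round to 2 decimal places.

From Q* = √(2DS/H) ⇒ Q*² = 2DS/H.
S = Q²H / (2D) = 791² × 15.5 / (2 × 36,150) = 134.1363

€134.14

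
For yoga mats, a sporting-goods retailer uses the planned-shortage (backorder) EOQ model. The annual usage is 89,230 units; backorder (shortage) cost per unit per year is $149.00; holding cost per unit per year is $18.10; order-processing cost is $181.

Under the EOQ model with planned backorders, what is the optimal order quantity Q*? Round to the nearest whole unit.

Basic EOQ = √(2·89,230·181/18.1) = 1,335.889
Backorder adjustment √((H+b)/b) = √((18.1+149)/149) = 1.0590
Q* = 1,335.889 × 1.0590 ≈ 1,414.70

1,415 units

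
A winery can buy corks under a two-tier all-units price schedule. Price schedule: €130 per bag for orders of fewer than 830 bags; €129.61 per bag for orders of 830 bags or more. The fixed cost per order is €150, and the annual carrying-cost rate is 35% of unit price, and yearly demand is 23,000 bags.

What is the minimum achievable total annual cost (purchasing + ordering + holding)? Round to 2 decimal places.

€3,004,012.48

H₁ = 35%×€130 = €45.5000;  H₂ = 35%×€129.61 = €45.3635
EOQ₁ = √(2×23,000×150/45.5000) = 389.42  (< 830, feasible at tier 1)
EOQ₂ = √(2×23,000×150/45.3635) = 390.01  (< 830 → use Q = 830 at tier-2 price)
TC(tier 1 (EOQ₁), Q≈389.4) = €3,007,718.63
TC(tier 2, Q≈830.0) = €3,004,012.48
Minimum at tier 2: €3,004,012.48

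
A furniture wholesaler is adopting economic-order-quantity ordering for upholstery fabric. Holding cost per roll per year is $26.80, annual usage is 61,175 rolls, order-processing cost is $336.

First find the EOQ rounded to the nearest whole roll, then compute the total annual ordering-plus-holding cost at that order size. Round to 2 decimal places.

Optimal lot size Q* = (2 × 61,175 × $336 / $26.8)^½ ≈ 1,238.52 → Q = 1,239 rolls
Orders/yr = 61,175/1,239 = 49.374; ordering cost = 49.374 × $336 = $16,589.83
Average inventory = 1,239/2 = 619.5; holding cost = 619.5 × $26.8 = $16,602.60
Total = $16,589.83 + $16,602.60 = $33,192.43

$33,192.43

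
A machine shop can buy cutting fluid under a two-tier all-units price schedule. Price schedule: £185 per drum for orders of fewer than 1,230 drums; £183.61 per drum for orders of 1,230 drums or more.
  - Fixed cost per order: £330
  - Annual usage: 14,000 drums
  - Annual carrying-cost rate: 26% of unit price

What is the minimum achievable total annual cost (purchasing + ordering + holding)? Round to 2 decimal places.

H₁ = 26%×£185 = £48.1000;  H₂ = 26%×£183.61 = £47.7386
EOQ₁ = √(2×14,000×330/48.1000) = 438.29  (< 1,230, feasible at tier 1)
EOQ₂ = √(2×14,000×330/47.7386) = 439.95  (< 1,230 → use Q = 1,230 at tier-2 price)
TC(tier 1 (EOQ₁), Q≈438.3) = £2,611,081.84
TC(tier 2, Q≈1,230.0) = £2,603,655.34
Minimum at tier 2: £2,603,655.34

£2,603,655.34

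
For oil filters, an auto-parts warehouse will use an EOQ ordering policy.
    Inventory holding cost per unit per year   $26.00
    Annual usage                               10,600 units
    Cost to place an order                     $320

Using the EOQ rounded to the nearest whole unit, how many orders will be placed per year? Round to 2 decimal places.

20.74 orders per year

EOQ = √(2DS/H) = √(2 × 10,600 × 320 / 26)
    = √(260,923.08) ≈ 510.81 → Q = 511
Orders per year = D/Q = 10,600 / 511 = 20.744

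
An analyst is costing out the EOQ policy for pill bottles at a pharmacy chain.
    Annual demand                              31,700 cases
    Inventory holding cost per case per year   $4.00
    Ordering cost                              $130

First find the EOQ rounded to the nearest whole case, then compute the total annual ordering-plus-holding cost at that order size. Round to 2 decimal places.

2DS/H = 2·31,700·130/4 = 2,060,500.00
EOQ = √2,060,500.00 ≈ 1,435.44 → Q = 1,435 cases
Orders/yr = 31,700/1,435 = 22.091; ordering cost = 22.091 × $130 = $2,871.78
Average inventory = 1,435/2 = 717.5; holding cost = 717.5 × $4 = $2,870.00
Total = $2,871.78 + $2,870.00 = $5,741.78

$5,741.78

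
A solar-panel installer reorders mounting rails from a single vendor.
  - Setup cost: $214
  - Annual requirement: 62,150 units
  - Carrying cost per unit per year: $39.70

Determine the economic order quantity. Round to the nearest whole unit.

819 units

EOQ = √(2DS/H) = √(2 × 62,150 × 214 / 39.7)
    = √(670,030.23) ≈ 818.55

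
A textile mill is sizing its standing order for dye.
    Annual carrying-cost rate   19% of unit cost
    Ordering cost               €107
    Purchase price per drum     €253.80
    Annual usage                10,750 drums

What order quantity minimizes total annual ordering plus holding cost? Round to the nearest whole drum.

Holding cost per drum per year: H = 19% × €253.8 = €48.2220
EOQ = √(2DS/H) = √(2 × 10,750 × 107 / 48.222)
    = √(47,706.44) ≈ 218.42

218 drums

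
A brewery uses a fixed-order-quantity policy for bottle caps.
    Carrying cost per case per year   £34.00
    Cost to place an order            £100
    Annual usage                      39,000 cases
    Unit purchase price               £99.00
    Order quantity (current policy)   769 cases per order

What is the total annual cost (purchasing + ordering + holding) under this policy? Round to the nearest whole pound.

Annual ordering cost = (D/Q)·S = (39,000/769) × 100 = £5,071.52
Annual holding cost  = (Q/2)·H = (769/2) × 34 = £13,073.00
Purchase cost = D·C = 39,000 × 99 = £3,861,000.00
Total = £5,071.52 + £13,073.00 + £3,861,000.00 = £3,879,144.52

£3,879,145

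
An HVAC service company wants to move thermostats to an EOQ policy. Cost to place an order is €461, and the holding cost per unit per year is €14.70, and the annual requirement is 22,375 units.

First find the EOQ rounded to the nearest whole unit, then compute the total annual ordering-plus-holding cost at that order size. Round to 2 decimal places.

€17,414.29

2DS/H = 2·22,375·461/14.7 = 1,403,384.35
EOQ = √1,403,384.35 ≈ 1,184.65 → Q = 1,185 units
Annual ordering cost = (D/Q)·S = (22,375/1,185) × 461 = €8,704.54
Annual holding cost  = (Q/2)·H = (1,185/2) × 14.7 = €8,709.75
Total = €8,704.54 + €8,709.75 = €17,414.29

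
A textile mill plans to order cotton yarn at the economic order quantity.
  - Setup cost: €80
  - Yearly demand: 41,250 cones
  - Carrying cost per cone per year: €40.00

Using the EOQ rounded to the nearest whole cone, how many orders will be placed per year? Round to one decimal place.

EOQ = √(2DS/H) = √(2 × 41,250 × 80 / 40)
    = √(165,000.00) ≈ 406.20 → Q = 406
N = D/Q = 41,250/406 ≈ 101.601 orders/yr

101.6 orders per year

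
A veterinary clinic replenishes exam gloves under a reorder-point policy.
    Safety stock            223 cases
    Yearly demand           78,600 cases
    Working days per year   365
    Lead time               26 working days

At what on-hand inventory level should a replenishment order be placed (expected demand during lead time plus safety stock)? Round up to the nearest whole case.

Daily demand d = 78,600 / 365 = 215.342 cases/day
Demand during lead time = 215.342 × 26 = 5,598.90
Reorder point = 5,598.90 + 223 = 5,821.90 → round up

5,822 cases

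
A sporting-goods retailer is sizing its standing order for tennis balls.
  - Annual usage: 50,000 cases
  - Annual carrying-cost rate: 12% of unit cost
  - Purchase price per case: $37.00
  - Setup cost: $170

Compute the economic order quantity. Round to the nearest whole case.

1,957 cases

Carrying cost H = $37 × 12% = $4.4400/case/yr
Q* = √(2·D·S / H) = √(2·50,000·170 / 4.44) = √3,828,828.8 ≈ 1,956.74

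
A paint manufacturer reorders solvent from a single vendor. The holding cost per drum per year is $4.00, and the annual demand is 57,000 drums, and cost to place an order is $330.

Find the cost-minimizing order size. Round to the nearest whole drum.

EOQ = √(2DS/H) = √(2 × 57,000 × 330 / 4)
    = √(9,405,000.00) ≈ 3,066.76

3,067 drums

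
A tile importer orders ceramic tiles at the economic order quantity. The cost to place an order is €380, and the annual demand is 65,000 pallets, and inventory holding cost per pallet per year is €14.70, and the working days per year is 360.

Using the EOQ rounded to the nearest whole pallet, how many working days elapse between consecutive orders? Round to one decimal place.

EOQ = √(2DS/H) = √(2 × 65,000 × 380 / 14.7)
    = √(3,360,544.22) ≈ 1,833.18 → Q = 1,833 pallets
Cycle time = (working days × Q)/D = (360 × 1,833) / 65,000 = 10.152 days

10.2 days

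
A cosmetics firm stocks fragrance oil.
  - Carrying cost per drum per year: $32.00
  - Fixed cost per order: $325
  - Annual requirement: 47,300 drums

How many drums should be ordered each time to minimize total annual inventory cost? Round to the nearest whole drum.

980 drums

2DS/H = 2·47,300·325/32 = 960,781.25
EOQ = √960,781.25 ≈ 980.19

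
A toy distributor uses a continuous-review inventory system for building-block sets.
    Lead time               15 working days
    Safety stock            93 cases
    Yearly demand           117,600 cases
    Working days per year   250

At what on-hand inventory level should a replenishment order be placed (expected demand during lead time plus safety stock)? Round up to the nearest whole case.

Daily demand d = 117,600 / 250 = 470.400 cases/day
Demand during lead time = 470.400 × 15 = 7,056.00
Reorder point = 7,056.00 + 93 = 7,149.00 → round up

7,149 cases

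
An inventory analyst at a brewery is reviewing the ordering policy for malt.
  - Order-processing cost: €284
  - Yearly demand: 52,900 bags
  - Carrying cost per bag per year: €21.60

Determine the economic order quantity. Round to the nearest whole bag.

Optimal lot size Q* = (2 × 52,900 × €284 / €21.6)^½ ≈ 1,179.44

1,179 bags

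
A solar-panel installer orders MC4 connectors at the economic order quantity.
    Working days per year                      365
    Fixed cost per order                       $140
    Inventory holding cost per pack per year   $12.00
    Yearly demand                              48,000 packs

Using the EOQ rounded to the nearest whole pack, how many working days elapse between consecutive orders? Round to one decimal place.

Q* = √(2·D·S / H) = √(2·48,000·140 / 12) = √1,120,000.0 ≈ 1,058.30 → Q = 1,058 packs
Days between orders = 365 / (D/Q) = 365 / 45.369 ≈ 8.045

8.0 days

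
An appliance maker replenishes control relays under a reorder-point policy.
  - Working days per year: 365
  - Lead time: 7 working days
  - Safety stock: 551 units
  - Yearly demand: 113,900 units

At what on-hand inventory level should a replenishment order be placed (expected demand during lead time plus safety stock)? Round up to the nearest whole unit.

Daily demand d = 113,900 / 365 = 312.055 units/day
Demand during lead time = 312.055 × 7 = 2,184.38
Reorder point = 2,184.38 + 551 = 2,735.38 → round up

2,736 units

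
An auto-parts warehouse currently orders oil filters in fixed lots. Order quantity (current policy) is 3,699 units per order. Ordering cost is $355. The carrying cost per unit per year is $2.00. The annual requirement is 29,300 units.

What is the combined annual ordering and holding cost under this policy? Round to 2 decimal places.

$6,510.98

Ordering: D/Q × S = 29,300/3,699 × $355 = $2,811.98
Holding:  Q/2 × H = 3,699/2 × $2 = $3,699.00
Total = $2,811.98 + $3,699.00 = $6,510.98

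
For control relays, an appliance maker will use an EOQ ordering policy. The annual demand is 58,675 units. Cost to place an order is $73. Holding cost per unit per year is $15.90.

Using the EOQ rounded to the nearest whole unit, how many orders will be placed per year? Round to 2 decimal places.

79.94 orders per year

Optimal lot size Q* = (2 × 58,675 × $73 / $15.9)^½ ≈ 734.01 → Q = 734
Orders per year = D/Q = 58,675 / 734 = 79.939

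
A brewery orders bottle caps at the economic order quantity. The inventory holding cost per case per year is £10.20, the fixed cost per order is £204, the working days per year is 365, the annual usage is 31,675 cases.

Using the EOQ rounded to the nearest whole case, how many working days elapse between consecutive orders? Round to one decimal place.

2DS/H = 2·31,675·204/10.2 = 1,267,000.00
EOQ = √1,267,000.00 ≈ 1,125.61 → Q = 1,126 cases
Cycle time = (working days × Q)/D = (365 × 1,126) / 31,675 = 12.975 days

13.0 days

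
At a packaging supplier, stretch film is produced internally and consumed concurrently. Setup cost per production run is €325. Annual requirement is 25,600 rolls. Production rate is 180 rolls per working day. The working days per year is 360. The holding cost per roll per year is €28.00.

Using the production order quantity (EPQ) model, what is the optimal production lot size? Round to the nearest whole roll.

Daily demand d = 25,600/360 = 71.111; p = 180; 1 − d/p = 0.60494
EPQ = √(2DS / (H(1 − d/p)))
    = √(2 × 25,600 × 325 / (28 × 0.60494)) ≈ 991.16

991 rolls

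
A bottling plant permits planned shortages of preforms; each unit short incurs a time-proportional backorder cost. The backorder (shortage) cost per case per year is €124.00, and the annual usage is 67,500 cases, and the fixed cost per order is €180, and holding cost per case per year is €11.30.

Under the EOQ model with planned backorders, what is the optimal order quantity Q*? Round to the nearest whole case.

Q* = √(2DS/H) · √((H + b)/b)
   = √(2 × 67,500 × 180 / 11.3) · √((11.3 + 124) / 124)
   = 1,466.439 × 1.0446 ≈ 1,531.80

1,532 cases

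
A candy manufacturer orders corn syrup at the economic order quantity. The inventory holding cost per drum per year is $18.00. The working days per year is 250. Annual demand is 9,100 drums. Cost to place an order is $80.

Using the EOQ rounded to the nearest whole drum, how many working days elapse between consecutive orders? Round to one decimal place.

Q* = √(2·D·S / H) = √(2·9,100·80 / 18) = √80,888.9 ≈ 284.41 → Q = 284 drums
Days between orders = 250 / (D/Q) = 250 / 32.042 ≈ 7.802

7.8 days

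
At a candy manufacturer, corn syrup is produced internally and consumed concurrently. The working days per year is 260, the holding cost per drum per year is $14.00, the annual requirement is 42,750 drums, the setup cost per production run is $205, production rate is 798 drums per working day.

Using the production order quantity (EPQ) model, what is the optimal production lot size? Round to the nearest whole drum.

1,256 drums

Daily demand d = 42,750/260 = 164.423; p = 798; 1 − d/p = 0.79396
EPQ = √(2DS / (H(1 − d/p)))
    = √(2 × 42,750 × 205 / (14 × 0.79396)) ≈ 1,255.73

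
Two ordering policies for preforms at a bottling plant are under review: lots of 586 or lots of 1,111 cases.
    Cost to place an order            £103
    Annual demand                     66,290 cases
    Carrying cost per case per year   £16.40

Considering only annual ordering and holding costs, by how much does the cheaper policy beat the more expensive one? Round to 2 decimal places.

For each Q, cost = (D/Q)·S + (Q/2)·H.
TC(586) = (66,290/586)×103 + (586/2)×16.4 = £16,456.86
TC(1,111) = (66,290/1,111)×103 + (1,111/2)×16.4 = £15,255.90
Cheaper: Q = 1,111.  Difference = £1,200.96

£1,200.96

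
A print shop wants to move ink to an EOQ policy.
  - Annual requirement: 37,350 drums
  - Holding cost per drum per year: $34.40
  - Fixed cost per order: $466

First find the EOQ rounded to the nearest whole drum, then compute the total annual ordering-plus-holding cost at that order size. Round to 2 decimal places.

Optimal lot size Q* = (2 × 37,350 × $466 / $34.4)^½ ≈ 1,005.94 → Q = 1,006 drums
Orders/yr = 37,350/1,006 = 37.127; ordering cost = 37.127 × $466 = $17,301.29
Average inventory = 1,006/2 = 503; holding cost = 503 × $34.4 = $17,303.20
Total = $17,301.29 + $17,303.20 = $34,604.49

$34,604.49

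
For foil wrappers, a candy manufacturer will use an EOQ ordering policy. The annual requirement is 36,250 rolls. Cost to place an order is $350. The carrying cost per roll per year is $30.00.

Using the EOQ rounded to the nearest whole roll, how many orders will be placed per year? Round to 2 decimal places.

EOQ = √(2DS/H) = √(2 × 36,250 × 350 / 30)
    = √(845,833.33) ≈ 919.69 → Q = 920
Orders per year = D/Q = 36,250 / 920 = 39.402

39.40 orders per year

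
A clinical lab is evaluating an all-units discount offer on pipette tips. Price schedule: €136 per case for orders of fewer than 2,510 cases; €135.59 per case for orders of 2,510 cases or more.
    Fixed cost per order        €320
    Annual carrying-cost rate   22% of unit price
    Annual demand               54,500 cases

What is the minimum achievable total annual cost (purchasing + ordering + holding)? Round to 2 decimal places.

H₁ = 22%×€136 = €29.9200;  H₂ = 22%×€135.59 = €29.8298
EOQ₁ = √(2×54,500×320/29.9200) = 1,079.71  (< 2,510, feasible at tier 1)
EOQ₂ = √(2×54,500×320/29.8298) = 1,081.34  (< 2,510 → use Q = 2,510 at tier-2 price)
TC(tier 1 (EOQ₁), Q≈1,079.7) = €7,444,304.95
TC(tier 2, Q≈2,510.0) = €7,434,039.61
Minimum at tier 2: €7,434,039.61

€7,434,039.61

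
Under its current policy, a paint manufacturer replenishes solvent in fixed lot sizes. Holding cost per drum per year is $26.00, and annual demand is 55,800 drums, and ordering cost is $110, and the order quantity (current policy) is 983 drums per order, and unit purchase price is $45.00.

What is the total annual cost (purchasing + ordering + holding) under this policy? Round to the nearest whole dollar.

$2,530,023

Annual ordering cost = (D/Q)·S = (55,800/983) × 110 = $6,244.15
Annual holding cost  = (Q/2)·H = (983/2) × 26 = $12,779.00
Purchase cost = D·C = 55,800 × 45 = $2,511,000.00
Total = $6,244.15 + $12,779.00 + $2,511,000.00 = $2,530,023.15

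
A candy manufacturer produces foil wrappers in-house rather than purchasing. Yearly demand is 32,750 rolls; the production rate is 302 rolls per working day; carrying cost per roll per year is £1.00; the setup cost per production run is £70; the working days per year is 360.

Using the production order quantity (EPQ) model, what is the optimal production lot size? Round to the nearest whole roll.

Daily demand d = 32,750/360 = 90.972; p = 302; 1 − d/p = 0.69877
EPQ = √(2DS / (H(1 − d/p)))
    = √(2 × 32,750 × 70 / (1 × 0.69877)) ≈ 2,561.55

2,562 rolls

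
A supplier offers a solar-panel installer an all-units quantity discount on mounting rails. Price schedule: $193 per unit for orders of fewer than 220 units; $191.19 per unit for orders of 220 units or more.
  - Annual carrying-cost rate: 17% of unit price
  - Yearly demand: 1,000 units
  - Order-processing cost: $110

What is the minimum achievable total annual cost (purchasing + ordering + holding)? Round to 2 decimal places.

$195,265.25

H₁ = 17%×$193 = $32.8100;  H₂ = 17%×$191.19 = $32.5023
EOQ₁ = √(2×1,000×110/32.8100) = 81.89  (< 220, feasible at tier 1)
EOQ₂ = √(2×1,000×110/32.5023) = 82.27  (< 220 → use Q = 220 at tier-2 price)
TC(tier 1 (EOQ₁), Q≈81.9) = $195,686.67
TC(tier 2, Q≈220.0) = $195,265.25
Minimum at tier 2: $195,265.25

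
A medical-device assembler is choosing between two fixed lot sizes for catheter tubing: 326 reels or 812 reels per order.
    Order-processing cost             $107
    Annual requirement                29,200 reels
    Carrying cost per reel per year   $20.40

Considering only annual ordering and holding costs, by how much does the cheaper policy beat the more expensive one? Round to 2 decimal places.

$779.07

For each Q, cost = (D/Q)·S + (Q/2)·H.
TC(326) = (29,200/326)×107 + (326/2)×20.4 = $12,909.25
TC(812) = (29,200/812)×107 + (812/2)×20.4 = $12,130.18
Cheaper: Q = 812.  Difference = $779.07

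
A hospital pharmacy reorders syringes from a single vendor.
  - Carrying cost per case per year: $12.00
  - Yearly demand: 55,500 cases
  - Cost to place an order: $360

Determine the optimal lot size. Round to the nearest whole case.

1,825 cases

EOQ = √(2DS/H) = √(2 × 55,500 × 360 / 12)
    = √(3,330,000.00) ≈ 1,824.83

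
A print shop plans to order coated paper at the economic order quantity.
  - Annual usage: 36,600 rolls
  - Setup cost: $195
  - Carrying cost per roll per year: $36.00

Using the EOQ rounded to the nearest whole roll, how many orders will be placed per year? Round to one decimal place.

58.1 orders per year

Q* = √(2·D·S / H) = √(2·36,600·195 / 36) = √396,500.0 ≈ 629.68 → Q = 630
N = D/Q = 36,600/630 ≈ 58.095 orders/yr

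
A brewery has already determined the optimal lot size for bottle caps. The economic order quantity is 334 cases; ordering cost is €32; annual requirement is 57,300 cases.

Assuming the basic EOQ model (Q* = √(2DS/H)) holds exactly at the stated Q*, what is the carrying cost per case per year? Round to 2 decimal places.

€32.87

EOQ relation: Q² = 2DS/H, so rearrange for the unknown.
H = 2DS / Q² = 2 × 57,300 × 32 / 334² = 32.8732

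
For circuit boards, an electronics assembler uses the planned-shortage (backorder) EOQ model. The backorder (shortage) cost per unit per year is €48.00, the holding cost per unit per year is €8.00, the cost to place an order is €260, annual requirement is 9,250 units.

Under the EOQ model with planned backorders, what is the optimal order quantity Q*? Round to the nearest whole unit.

Q* = √(2DS/H) · √((H + b)/b)
   = √(2 × 9,250 × 260 / 8) · √((8 + 48) / 48)
   = 775.403 × 1.0801 ≈ 837.53

838 units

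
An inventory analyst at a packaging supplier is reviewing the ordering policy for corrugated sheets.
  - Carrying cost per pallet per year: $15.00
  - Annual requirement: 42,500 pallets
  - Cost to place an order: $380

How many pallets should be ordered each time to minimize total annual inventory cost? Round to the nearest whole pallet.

EOQ = √(2DS/H) = √(2 × 42,500 × 380 / 15)
    = √(2,153,333.33) ≈ 1,467.42

1,467 pallets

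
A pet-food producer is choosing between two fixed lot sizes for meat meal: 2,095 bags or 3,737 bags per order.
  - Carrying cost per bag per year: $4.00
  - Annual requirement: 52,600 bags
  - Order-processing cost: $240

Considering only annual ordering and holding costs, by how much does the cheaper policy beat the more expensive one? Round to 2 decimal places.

Annual cost at Q: ordering D·S/Q plus holding Q·H/2.
TC(2,095) = (52,600/2,095)×240 + (2,095/2)×4 = $10,215.78
TC(3,737) = (52,600/3,737)×240 + (3,737/2)×4 = $10,852.11
Lots of 2,095 are cheaper by $636.34.

$636.34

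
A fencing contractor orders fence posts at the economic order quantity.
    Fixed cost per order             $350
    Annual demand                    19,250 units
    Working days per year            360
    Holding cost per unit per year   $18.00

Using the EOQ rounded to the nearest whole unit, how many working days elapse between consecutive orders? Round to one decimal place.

16.2 days

Q* = √(2·D·S / H) = √(2·19,250·350 / 18) = √748,611.1 ≈ 865.22 → Q = 865 units
Days between orders = 360 / (D/Q) = 360 / 22.254 ≈ 16.177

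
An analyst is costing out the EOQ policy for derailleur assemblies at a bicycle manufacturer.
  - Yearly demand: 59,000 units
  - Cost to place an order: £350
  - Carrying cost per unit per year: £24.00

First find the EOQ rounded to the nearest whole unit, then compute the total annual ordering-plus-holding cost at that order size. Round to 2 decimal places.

£31,483.33

2DS/H = 2·59,000·350/24 = 1,720,833.33
EOQ = √1,720,833.33 ≈ 1,311.81 → Q = 1,312 units
Annual ordering cost = (D/Q)·S = (59,000/1,312) × 350 = £15,739.33
Annual holding cost  = (Q/2)·H = (1,312/2) × 24 = £15,744.00
Total = £15,739.33 + £15,744.00 = £31,483.33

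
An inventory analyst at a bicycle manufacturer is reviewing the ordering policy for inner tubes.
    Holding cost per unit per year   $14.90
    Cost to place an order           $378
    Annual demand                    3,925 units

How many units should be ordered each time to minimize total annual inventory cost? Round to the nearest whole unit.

Optimal lot size Q* = (2 × 3,925 × $378 / $14.9)^½ ≈ 446.26

446 units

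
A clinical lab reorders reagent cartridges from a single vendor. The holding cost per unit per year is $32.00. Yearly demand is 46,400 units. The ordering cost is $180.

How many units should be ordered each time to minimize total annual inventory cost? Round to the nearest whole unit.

2DS/H = 2·46,400·180/32 = 522,000.00
EOQ = √522,000.00 ≈ 722.50

722 units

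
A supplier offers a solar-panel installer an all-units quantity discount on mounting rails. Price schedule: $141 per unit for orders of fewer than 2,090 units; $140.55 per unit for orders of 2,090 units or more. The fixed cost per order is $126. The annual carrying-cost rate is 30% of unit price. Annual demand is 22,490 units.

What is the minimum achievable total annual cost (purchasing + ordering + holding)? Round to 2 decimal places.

H₁ = 30%×$141 = $42.3000;  H₂ = 30%×$140.55 = $42.1650
EOQ₁ = √(2×22,490×126/42.3000) = 366.04  (< 2,090, feasible at tier 1)
EOQ₂ = √(2×22,490×126/42.1650) = 366.62  (< 2,090 → use Q = 2,090 at tier-2 price)
TC(tier 1 (EOQ₁), Q≈366.0) = $3,186,573.36
TC(tier 2, Q≈2,090.0) = $3,206,387.78
Minimum at tier 1 (EOQ₁): $3,186,573.36

$3,186,573.36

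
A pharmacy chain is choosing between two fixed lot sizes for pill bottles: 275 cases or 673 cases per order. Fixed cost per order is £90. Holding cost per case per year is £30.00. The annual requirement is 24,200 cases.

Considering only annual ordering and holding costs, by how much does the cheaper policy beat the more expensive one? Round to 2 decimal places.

£1,286.26

TC(Q) = (D/Q)S + (Q/2)H
TC(275) = (24,200/275)×90 + (275/2)×30 = £12,045.00
TC(673) = (24,200/673)×90 + (673/2)×30 = £13,331.26
|ΔTC| = |£12,045.00 − £13,331.26| = £1,286.26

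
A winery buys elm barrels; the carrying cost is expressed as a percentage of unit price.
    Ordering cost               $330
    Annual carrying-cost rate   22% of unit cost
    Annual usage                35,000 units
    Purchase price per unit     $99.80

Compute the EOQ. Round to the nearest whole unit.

1,026 units

H = i·C = 0.22 × $99.8 = $21.9560 per unit-year
Optimal lot size Q* = (2 × 35,000 × $330 / $21.956)^½ ≈ 1,025.72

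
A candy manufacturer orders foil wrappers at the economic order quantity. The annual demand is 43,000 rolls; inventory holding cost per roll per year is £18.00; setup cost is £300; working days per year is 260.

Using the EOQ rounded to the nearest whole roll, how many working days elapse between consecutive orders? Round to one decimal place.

7.2 days

Q* = √(2·D·S / H) = √(2·43,000·300 / 18) = √1,433,333.3 ≈ 1,197.22 → Q = 1,197 rolls
T = Q/D × 260 days = 1,197/43,000 × 260 = 7.238 days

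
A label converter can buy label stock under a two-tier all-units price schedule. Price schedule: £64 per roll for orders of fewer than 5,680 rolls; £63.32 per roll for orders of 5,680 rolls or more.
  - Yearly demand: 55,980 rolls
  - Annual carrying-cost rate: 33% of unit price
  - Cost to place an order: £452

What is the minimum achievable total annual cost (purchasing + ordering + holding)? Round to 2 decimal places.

£3,608,451.85

H₁ = 33%×£64 = £21.1200;  H₂ = 33%×£63.32 = £20.8956
EOQ₁ = √(2×55,980×452/21.1200) = 1,547.94  (< 5,680, feasible at tier 1)
EOQ₂ = √(2×55,980×452/20.8956) = 1,556.23  (< 5,680 → use Q = 5,680 at tier-2 price)
TC(tier 1 (EOQ₁), Q≈1,547.9) = £3,615,412.46
TC(tier 2, Q≈5,680.0) = £3,608,451.85
Minimum at tier 2: £3,608,451.85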